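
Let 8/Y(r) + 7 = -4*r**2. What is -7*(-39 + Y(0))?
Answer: 281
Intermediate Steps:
Y(r) = 8/(-7 - 4*r**2)
-7*(-39 + Y(0)) = -7*(-39 - 8/(7 + 4*0**2)) = -7*(-39 - 8/(7 + 4*0)) = -7*(-39 - 8/(7 + 0)) = -7*(-39 - 8/7) = -7*(-281/7) = 281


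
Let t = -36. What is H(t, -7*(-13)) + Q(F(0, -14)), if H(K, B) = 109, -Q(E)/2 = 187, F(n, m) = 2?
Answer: -265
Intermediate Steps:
Q(E) = -374 (Q(E) = -2*187 = -374)
H(t, -7*(-13)) + Q(F(0, -14)) = 109 - 374 = -265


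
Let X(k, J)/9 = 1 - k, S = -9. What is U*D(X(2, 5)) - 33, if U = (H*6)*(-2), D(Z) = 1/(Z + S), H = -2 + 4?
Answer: -95/3 ≈ -31.667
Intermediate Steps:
H = 2
X(k, J) = 9 - 9*k (X(k, J) = 9*(1 - k) = 9 - 9*k)
D(Z) = 1/(-9 + Z) (D(Z) = 1/(Z - 9) = 1/(-9 + Z))
U = -24 (U = (2*6)*(-2) = 12*(-2) = -24)
U*D(X(2, 5)) - 33 = -24/(-9 + (9 - 9*2)) - 33 = -24/(-9 + (9 - 18)) - 33 = -24/(-9 - 9) - 33 = -24/(-18) - 33 = -24*(-1/18) - 33 = 4/3 - 33 = -95/3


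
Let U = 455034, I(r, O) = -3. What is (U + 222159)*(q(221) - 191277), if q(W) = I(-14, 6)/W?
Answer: -28626451478460/221 ≈ -1.2953e+11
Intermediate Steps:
q(W) = -3/W
(U + 222159)*(q(221) - 191277) = (455034 + 222159)*(-3/221 - 191277) = 677193*(-3*1/221 - 191277) = 677193*(-3/221 - 191277) = 677193*(-42272220/221) = -28626451478460/221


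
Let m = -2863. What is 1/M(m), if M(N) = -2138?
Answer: -1/2138 ≈ -0.00046773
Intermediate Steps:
1/M(m) = 1/(-2138) = -1/2138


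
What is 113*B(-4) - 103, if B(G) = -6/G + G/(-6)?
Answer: 851/6 ≈ 141.83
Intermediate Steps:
B(G) = -6/G - G/6 (B(G) = -6/G + G*(-⅙) = -6/G - G/6)
113*B(-4) - 103 = 113*(-6/(-4) - ⅙*(-4)) - 103 = 113*(-6*(-¼) + ⅔) - 103 = 113*(3/2 + ⅔) - 103 = 113*(13/6) - 103 = 1469/6 - 103 = 851/6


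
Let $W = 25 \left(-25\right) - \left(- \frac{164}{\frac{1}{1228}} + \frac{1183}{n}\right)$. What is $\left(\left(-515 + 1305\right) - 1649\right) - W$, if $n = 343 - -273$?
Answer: $- \frac{17742919}{88} \approx -2.0162 \cdot 10^{5}$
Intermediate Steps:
$n = 616$ ($n = 343 + 273 = 616$)
$W = \frac{17667327}{88}$ ($W = 25 \left(-25\right) - \left(- \frac{164}{\frac{1}{1228}} + \frac{1183}{616}\right) = -625 - \left(- 164 \frac{1}{\frac{1}{1228}} + 1183 \cdot \frac{1}{616}\right) = -625 - \left(\left(-164\right) 1228 + \frac{169}{88}\right) = -625 - \left(-201392 + \frac{169}{88}\right) = -625 - - \frac{17722327}{88} = -625 + \frac{17722327}{88} = \frac{17667327}{88} \approx 2.0077 \cdot 10^{5}$)
$\left(\left(-515 + 1305\right) - 1649\right) - W = \left(\left(-515 + 1305\right) - 1649\right) - \frac{17667327}{88} = \left(790 - 1649\right) - \frac{17667327}{88} = -859 - \frac{17667327}{88} = - \frac{17742919}{88}$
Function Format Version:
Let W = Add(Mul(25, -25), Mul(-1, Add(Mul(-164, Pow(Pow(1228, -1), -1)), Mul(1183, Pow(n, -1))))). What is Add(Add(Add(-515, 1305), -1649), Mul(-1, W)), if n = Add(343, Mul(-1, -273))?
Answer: Rational(-17742919, 88) ≈ -2.0162e+5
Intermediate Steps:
n = 616 (n = Add(343, 273) = 616)
W = Rational(17667327, 88) (W = Add(Mul(25, -25), Mul(-1, Add(Mul(-164, Pow(Pow(1228, -1), -1)), Mul(1183, Pow(616, -1))))) = Add(-625, Mul(-1, Add(Mul(-164, Pow(Rational(1, 1228), -1)), Mul(1183, Rational(1, 616))))) = Add(-625, Mul(-1, Add(Mul(-164, 1228), Rational(169, 88)))) = Add(-625, Mul(-1, Add(-201392, Rational(169, 88)))) = Add(-625, Mul(-1, Rational(-17722327, 88))) = Add(-625, Rational(17722327, 88)) = Rational(17667327, 88) ≈ 2.0077e+5)
Add(Add(Add(-515, 1305), -1649), Mul(-1, W)) = Add(Add(Add(-515, 1305), -1649), Mul(-1, Rational(17667327, 88))) = Add(Add(790, -1649), Rational(-17667327, 88)) = Add(-859, Rational(-17667327, 88)) = Rational(-17742919, 88)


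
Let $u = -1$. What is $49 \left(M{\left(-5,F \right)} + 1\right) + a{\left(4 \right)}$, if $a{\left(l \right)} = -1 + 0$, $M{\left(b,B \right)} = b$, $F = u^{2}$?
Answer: $-197$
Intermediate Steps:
$F = 1$ ($F = \left(-1\right)^{2} = 1$)
$a{\left(l \right)} = -1$
$49 \left(M{\left(-5,F \right)} + 1\right) + a{\left(4 \right)} = 49 \left(-5 + 1\right) - 1 = 49 \left(-4\right) - 1 = -196 - 1 = -197$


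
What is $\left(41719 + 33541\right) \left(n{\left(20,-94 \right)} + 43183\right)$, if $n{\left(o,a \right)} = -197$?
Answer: $3235126360$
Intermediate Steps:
$\left(41719 + 33541\right) \left(n{\left(20,-94 \right)} + 43183\right) = \left(41719 + 33541\right) \left(-197 + 43183\right) = 75260 \cdot 42986 = 3235126360$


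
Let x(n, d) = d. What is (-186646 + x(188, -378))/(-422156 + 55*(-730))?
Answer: 93512/231153 ≈ 0.40455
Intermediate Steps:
(-186646 + x(188, -378))/(-422156 + 55*(-730)) = (-186646 - 378)/(-422156 + 55*(-730)) = -187024/(-422156 - 40150) = -187024/(-462306) = -187024*(-1/462306) = 93512/231153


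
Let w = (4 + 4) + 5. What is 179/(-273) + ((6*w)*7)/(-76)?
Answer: -81331/10374 ≈ -7.8399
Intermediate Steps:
w = 13 (w = 8 + 5 = 13)
179/(-273) + ((6*w)*7)/(-76) = 179/(-273) + ((6*13)*7)/(-76) = 179*(-1/273) + (78*7)*(-1/76) = -179/273 + 546*(-1/76) = -179/273 - 273/38 = -81331/10374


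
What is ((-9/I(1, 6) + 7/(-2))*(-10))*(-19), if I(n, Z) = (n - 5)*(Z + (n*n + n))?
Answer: -9785/16 ≈ -611.56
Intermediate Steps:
I(n, Z) = (-5 + n)*(Z + n + n²) (I(n, Z) = (-5 + n)*(Z + (n² + n)) = (-5 + n)*(Z + (n + n²)) = (-5 + n)*(Z + n + n²))
((-9/I(1, 6) + 7/(-2))*(-10))*(-19) = ((-9/(1³ - 5*6 - 5*1 - 4*1² + 6*1) + 7/(-2))*(-10))*(-19) = ((-9/(1 - 30 - 5 - 4*1 + 6) + 7*(-½))*(-10))*(-19) = ((-9/(1 - 30 - 5 - 4 + 6) - 7/2)*(-10))*(-19) = ((-9/(-32) - 7/2)*(-10))*(-19) = ((-9*(-1/32) - 7/2)*(-10))*(-19) = ((9/32 - 7/2)*(-10))*(-19) = -103/32*(-10)*(-19) = (515/16)*(-19) = -9785/16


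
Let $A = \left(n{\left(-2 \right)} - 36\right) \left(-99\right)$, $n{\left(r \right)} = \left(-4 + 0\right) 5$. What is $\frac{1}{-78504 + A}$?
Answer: $- \frac{1}{72960} \approx -1.3706 \cdot 10^{-5}$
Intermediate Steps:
$n{\left(r \right)} = -20$ ($n{\left(r \right)} = \left(-4\right) 5 = -20$)
$A = 5544$ ($A = \left(-20 - 36\right) \left(-99\right) = \left(-56\right) \left(-99\right) = 5544$)
$\frac{1}{-78504 + A} = \frac{1}{-78504 + 5544} = \frac{1}{-72960} = - \frac{1}{72960}$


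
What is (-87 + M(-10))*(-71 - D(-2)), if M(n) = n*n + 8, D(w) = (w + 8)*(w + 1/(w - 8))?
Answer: -6132/5 ≈ -1226.4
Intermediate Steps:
D(w) = (8 + w)*(w + 1/(-8 + w))
M(n) = 8 + n**2 (M(n) = n**2 + 8 = 8 + n**2)
(-87 + M(-10))*(-71 - D(-2)) = (-87 + (8 + (-10)**2))*(-71 - (8 + (-2)**3 - 63*(-2))/(-8 - 2)) = (-87 + (8 + 100))*(-71 - (8 - 8 + 126)/(-10)) = (-87 + 108)*(-71 - (-1)*126/10) = 21*(-71 - 1*(-63/5)) = 21*(-71 + 63/5) = 21*(-292/5) = -6132/5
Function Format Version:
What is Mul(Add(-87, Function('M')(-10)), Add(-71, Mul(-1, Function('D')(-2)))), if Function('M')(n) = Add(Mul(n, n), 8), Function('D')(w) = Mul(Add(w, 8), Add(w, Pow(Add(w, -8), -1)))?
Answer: Rational(-6132, 5) ≈ -1226.4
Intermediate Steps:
Function('D')(w) = Mul(Add(8, w), Add(w, Pow(Add(-8, w), -1)))
Function('M')(n) = Add(8, Pow(n, 2)) (Function('M')(n) = Add(Pow(n, 2), 8) = Add(8, Pow(n, 2)))
Mul(Add(-87, Function('M')(-10)), Add(-71, Mul(-1, Function('D')(-2)))) = Mul(Add(-87, Add(8, Pow(-10, 2))), Add(-71, Mul(-1, Mul(Pow(Add(-8, -2), -1), Add(8, Pow(-2, 3), Mul(-63, -2)))))) = Mul(Add(-87, Add(8, 100)), Add(-71, Mul(-1, Mul(Pow(-10, -1), Add(8, -8, 126))))) = Mul(Add(-87, 108), Add(-71, Mul(-1, Mul(Rational(-1, 10), 126)))) = Mul(21, Add(-71, Mul(-1, Rational(-63, 5)))) = Mul(21, Add(-71, Rational(63, 5))) = Mul(21, Rational(-292, 5)) = Rational(-6132, 5)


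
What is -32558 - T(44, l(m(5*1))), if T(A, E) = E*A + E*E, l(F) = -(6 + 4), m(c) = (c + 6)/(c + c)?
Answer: -32218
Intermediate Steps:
m(c) = (6 + c)/(2*c) (m(c) = (6 + c)/((2*c)) = (6 + c)*(1/(2*c)) = (6 + c)/(2*c))
l(F) = -10 (l(F) = -1*10 = -10)
T(A, E) = E² + A*E (T(A, E) = A*E + E² = E² + A*E)
-32558 - T(44, l(m(5*1))) = -32558 - (-10)*(44 - 10) = -32558 - (-10)*34 = -32558 - 1*(-340) = -32558 + 340 = -32218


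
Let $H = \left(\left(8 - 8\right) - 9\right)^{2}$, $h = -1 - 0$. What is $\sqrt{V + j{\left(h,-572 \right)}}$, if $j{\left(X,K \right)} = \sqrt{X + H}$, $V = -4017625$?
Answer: $\sqrt{-4017625 + 4 \sqrt{5}} \approx 2004.4 i$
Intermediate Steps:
$h = -1$ ($h = -1 + 0 = -1$)
$H = 81$ ($H = \left(0 - 9\right)^{2} = \left(-9\right)^{2} = 81$)
$j{\left(X,K \right)} = \sqrt{81 + X}$ ($j{\left(X,K \right)} = \sqrt{X + 81} = \sqrt{81 + X}$)
$\sqrt{V + j{\left(h,-572 \right)}} = \sqrt{-4017625 + \sqrt{81 - 1}} = \sqrt{-4017625 + \sqrt{80}} = \sqrt{-4017625 + 4 \sqrt{5}}$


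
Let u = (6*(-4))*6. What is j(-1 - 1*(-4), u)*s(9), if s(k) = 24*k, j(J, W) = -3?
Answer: -648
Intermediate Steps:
u = -144 (u = -24*6 = -144)
j(-1 - 1*(-4), u)*s(9) = -72*9 = -3*216 = -648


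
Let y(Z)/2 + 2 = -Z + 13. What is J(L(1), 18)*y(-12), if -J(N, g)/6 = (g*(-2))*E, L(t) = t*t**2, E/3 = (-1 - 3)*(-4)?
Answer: 476928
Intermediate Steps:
E = 48 (E = 3*((-1 - 3)*(-4)) = 3*(-4*(-4)) = 3*16 = 48)
L(t) = t**3
y(Z) = 22 - 2*Z (y(Z) = -4 + 2*(-Z + 13) = -4 + 2*(13 - Z) = -4 + (26 - 2*Z) = 22 - 2*Z)
J(N, g) = 576*g (J(N, g) = -6*g*(-2)*48 = -6*(-2*g)*48 = -(-576)*g = 576*g)
J(L(1), 18)*y(-12) = (576*18)*(22 - 2*(-12)) = 10368*(22 + 24) = 10368*46 = 476928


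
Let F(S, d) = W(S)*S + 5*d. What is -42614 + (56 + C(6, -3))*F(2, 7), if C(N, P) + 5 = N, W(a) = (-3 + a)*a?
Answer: -40847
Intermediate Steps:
W(a) = a*(-3 + a)
C(N, P) = -5 + N
F(S, d) = 5*d + S²*(-3 + S) (F(S, d) = (S*(-3 + S))*S + 5*d = S²*(-3 + S) + 5*d = 5*d + S²*(-3 + S))
-42614 + (56 + C(6, -3))*F(2, 7) = -42614 + (56 + (-5 + 6))*(5*7 + 2²*(-3 + 2)) = -42614 + (56 + 1)*(35 + 4*(-1)) = -42614 + 57*(35 - 4) = -42614 + 57*31 = -42614 + 1767 = -40847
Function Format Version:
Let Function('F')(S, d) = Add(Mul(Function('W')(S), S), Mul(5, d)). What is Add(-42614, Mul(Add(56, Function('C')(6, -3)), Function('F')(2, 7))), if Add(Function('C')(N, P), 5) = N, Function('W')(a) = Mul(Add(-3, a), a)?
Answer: -40847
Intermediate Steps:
Function('W')(a) = Mul(a, Add(-3, a))
Function('C')(N, P) = Add(-5, N)
Function('F')(S, d) = Add(Mul(5, d), Mul(Pow(S, 2), Add(-3, S))) (Function('F')(S, d) = Add(Mul(Mul(S, Add(-3, S)), S), Mul(5, d)) = Add(Mul(Pow(S, 2), Add(-3, S)), Mul(5, d)) = Add(Mul(5, d), Mul(Pow(S, 2), Add(-3, S))))
Add(-42614, Mul(Add(56, Function('C')(6, -3)), Function('F')(2, 7))) = Add(-42614, Mul(Add(56, Add(-5, 6)), Add(Mul(5, 7), Mul(Pow(2, 2), Add(-3, 2))))) = Add(-42614, Mul(Add(56, 1), Add(35, Mul(4, -1)))) = Add(-42614, Mul(57, Add(35, -4))) = Add(-42614, Mul(57, 31)) = Add(-42614, 1767) = -40847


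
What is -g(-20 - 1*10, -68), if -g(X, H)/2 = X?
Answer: -60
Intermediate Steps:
g(X, H) = -2*X
-g(-20 - 1*10, -68) = -(-2)*(-20 - 1*10) = -(-2)*(-20 - 10) = -(-2)*(-30) = -1*60 = -60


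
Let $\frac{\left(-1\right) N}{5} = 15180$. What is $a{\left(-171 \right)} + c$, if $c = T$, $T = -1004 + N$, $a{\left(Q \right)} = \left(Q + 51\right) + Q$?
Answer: $-77195$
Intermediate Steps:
$N = -75900$ ($N = \left(-5\right) 15180 = -75900$)
$a{\left(Q \right)} = 51 + 2 Q$ ($a{\left(Q \right)} = \left(51 + Q\right) + Q = 51 + 2 Q$)
$T = -76904$ ($T = -1004 - 75900 = -76904$)
$c = -76904$
$a{\left(-171 \right)} + c = \left(51 + 2 \left(-171\right)\right) - 76904 = \left(51 - 342\right) - 76904 = -291 - 76904 = -77195$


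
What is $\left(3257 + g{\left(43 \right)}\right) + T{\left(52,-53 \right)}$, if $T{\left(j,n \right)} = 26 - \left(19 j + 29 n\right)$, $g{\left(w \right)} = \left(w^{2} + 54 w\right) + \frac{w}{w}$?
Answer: $8004$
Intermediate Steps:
$g{\left(w \right)} = 1 + w^{2} + 54 w$ ($g{\left(w \right)} = \left(w^{2} + 54 w\right) + 1 = 1 + w^{2} + 54 w$)
$T{\left(j,n \right)} = 26 - 29 n - 19 j$ ($T{\left(j,n \right)} = 26 - \left(19 j + 29 n\right) = 26 - 29 n - 19 j$)
$\left(3257 + g{\left(43 \right)}\right) + T{\left(52,-53 \right)} = \left(3257 + \left(1 + 43^{2} + 54 \cdot 43\right)\right) - -575 = \left(3257 + \left(1 + 1849 + 2322\right)\right) + \left(26 + 1537 - 988\right) = \left(3257 + 4172\right) + 575 = 7429 + 575 = 8004$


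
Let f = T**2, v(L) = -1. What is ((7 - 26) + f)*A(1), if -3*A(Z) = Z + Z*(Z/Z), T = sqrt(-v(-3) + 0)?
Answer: 12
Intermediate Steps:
T = 1 (T = sqrt(-1*(-1) + 0) = sqrt(1 + 0) = sqrt(1) = 1)
f = 1 (f = 1**2 = 1)
A(Z) = -2*Z/3 (A(Z) = -(Z + Z*(Z/Z))/3 = -(Z + Z*1)/3 = -(Z + Z)/3 = -2*Z/3)
((7 - 26) + f)*A(1) = ((7 - 26) + 1)*(-2/3*1) = (-19 + 1)*(-2/3) = -18*(-2/3) = 12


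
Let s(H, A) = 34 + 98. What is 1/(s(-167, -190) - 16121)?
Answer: -1/15989 ≈ -6.2543e-5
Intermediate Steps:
s(H, A) = 132
1/(s(-167, -190) - 16121) = 1/(132 - 16121) = 1/(-15989) = -1/15989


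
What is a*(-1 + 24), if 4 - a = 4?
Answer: 0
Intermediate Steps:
a = 0 (a = 4 - 1*4 = 4 - 4 = 0)
a*(-1 + 24) = 0*(-1 + 24) = 0*23 = 0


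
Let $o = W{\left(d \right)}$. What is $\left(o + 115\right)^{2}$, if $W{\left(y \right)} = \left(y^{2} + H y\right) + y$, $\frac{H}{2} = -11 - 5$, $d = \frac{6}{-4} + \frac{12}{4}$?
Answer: $\frac{80089}{16} \approx 5005.6$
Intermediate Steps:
$d = \frac{3}{2}$ ($d = 6 \left(- \frac{1}{4}\right) + 12 \cdot \frac{1}{4} = - \frac{3}{2} + 3 = \frac{3}{2} \approx 1.5$)
$H = -32$ ($H = 2 \left(-11 - 5\right) = 2 \left(-16\right) = -32$)
$W{\left(y \right)} = y^{2} - 31 y$ ($W{\left(y \right)} = \left(y^{2} - 32 y\right) + y = y^{2} - 31 y$)
$o = - \frac{177}{4}$ ($o = \frac{3 \left(-31 + \frac{3}{2}\right)}{2} = \frac{3}{2} \left(- \frac{59}{2}\right) = - \frac{177}{4} \approx -44.25$)
$\left(o + 115\right)^{2} = \left(- \frac{177}{4} + 115\right)^{2} = \left(\frac{283}{4}\right)^{2} = \frac{80089}{16}$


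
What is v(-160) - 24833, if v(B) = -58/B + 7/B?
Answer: -3973229/160 ≈ -24833.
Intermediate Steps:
v(B) = -51/B
v(-160) - 24833 = -51/(-160) - 24833 = -51*(-1/160) - 24833 = 51/160 - 24833 = -3973229/160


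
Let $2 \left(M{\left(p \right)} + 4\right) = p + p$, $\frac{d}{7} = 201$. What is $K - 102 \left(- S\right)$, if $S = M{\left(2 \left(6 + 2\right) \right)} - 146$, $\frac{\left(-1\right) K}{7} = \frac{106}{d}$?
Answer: $- \frac{2747374}{201} \approx -13669.0$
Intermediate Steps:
$d = 1407$ ($d = 7 \cdot 201 = 1407$)
$M{\left(p \right)} = -4 + p$ ($M{\left(p \right)} = -4 + \frac{p + p}{2} = -4 + \frac{2 p}{2} = -4 + p$)
$K = - \frac{106}{201}$ ($K = - 7 \cdot \frac{106}{1407} = - 7 \cdot 106 \cdot \frac{1}{1407} = \left(-7\right) \frac{106}{1407} = - \frac{106}{201} \approx -0.52736$)
$S = -134$ ($S = \left(-4 + 2 \left(6 + 2\right)\right) - 146 = \left(-4 + 2 \cdot 8\right) - 146 = \left(-4 + 16\right) - 146 = 12 - 146 = -134$)
$K - 102 \left(- S\right) = - \frac{106}{201} - 102 \left(\left(-1\right) \left(-134\right)\right) = - \frac{106}{201} - 13668 = - \frac{2747374}{201}$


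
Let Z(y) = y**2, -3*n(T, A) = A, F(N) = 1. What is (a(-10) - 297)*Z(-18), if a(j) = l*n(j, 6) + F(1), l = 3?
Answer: -97848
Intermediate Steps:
n(T, A) = -A/3
a(j) = -5 (a(j) = 3*(-1/3*6) + 1 = 3*(-2) + 1 = -6 + 1 = -5)
(a(-10) - 297)*Z(-18) = (-5 - 297)*(-18)**2 = -302*324 = -97848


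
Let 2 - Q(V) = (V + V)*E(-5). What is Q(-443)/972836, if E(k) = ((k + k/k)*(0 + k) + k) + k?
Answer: 4431/486418 ≈ 0.0091095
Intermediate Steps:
E(k) = 2*k + k*(1 + k) (E(k) = ((k + 1)*k + k) + k = ((1 + k)*k + k) + k = (k*(1 + k) + k) + k = (k + k*(1 + k)) + k = 2*k + k*(1 + k))
Q(V) = 2 - 20*V (Q(V) = 2 - (V + V)*(-5*(3 - 5)) = 2 - 2*V*(-5*(-2)) = 2 - 2*V*10 = 2 - 20*V)
Q(-443)/972836 = (2 - 20*(-443))/972836 = (2 + 8860)*(1/972836) = 8862*(1/972836) = 4431/486418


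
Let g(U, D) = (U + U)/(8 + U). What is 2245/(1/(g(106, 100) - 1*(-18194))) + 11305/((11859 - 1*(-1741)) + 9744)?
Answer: 54354944798305/1330608 ≈ 4.0850e+7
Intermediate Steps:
g(U, D) = 2*U/(8 + U) (g(U, D) = (2*U)/(8 + U) = 2*U/(8 + U))
2245/(1/(g(106, 100) - 1*(-18194))) + 11305/((11859 - 1*(-1741)) + 9744) = 2245/(1/(2*106/(8 + 106) - 1*(-18194))) + 11305/((11859 - 1*(-1741)) + 9744) = 2245/(1/(2*106/114 + 18194)) + 11305/((11859 + 1741) + 9744) = 2245/(1/(2*106*(1/114) + 18194)) + 11305/(13600 + 9744) = 2245/(1/(106/57 + 18194)) + 11305/23344 = 2245/(1/(1037164/57)) + 11305*(1/23344) = 2245/(57/1037164) + 11305/23344 = 2245*(1037164/57) + 11305/23344 = 2328433180/57 + 11305/23344 = 54354944798305/1330608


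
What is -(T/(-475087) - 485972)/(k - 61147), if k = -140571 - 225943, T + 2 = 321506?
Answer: -17759946236/15628937039 ≈ -1.1364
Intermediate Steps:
T = 321504 (T = -2 + 321506 = 321504)
k = -366514
-(T/(-475087) - 485972)/(k - 61147) = -(321504/(-475087) - 485972)/(-366514 - 61147) = -(321504*(-1/475087) - 485972)/(-427661) = -(-321504/475087 - 485972)*(-1)/427661 = -(-230879301068)*(-1)/(475087*427661) = -1*17759946236/15628937039 = -17759946236/15628937039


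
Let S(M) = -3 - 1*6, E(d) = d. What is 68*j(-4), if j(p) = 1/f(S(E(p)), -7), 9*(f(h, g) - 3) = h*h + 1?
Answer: 612/109 ≈ 5.6147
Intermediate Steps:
S(M) = -9 (S(M) = -3 - 6 = -9)
f(h, g) = 28/9 + h²/9 (f(h, g) = 3 + (h*h + 1)/9 = 3 + (h² + 1)/9 = 3 + (1 + h²)/9 = 3 + (⅑ + h²/9) = 28/9 + h²/9)
j(p) = 9/109 (j(p) = 1/(28/9 + (⅑)*(-9)²) = 1/(28/9 + (⅑)*81) = 1/(28/9 + 9) = 1/(109/9) = 9/109)
68*j(-4) = 68*(9/109) = 612/109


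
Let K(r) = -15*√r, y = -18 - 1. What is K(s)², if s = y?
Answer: -4275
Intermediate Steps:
y = -19
s = -19
K(s)² = (-15*I*√19)² = -4275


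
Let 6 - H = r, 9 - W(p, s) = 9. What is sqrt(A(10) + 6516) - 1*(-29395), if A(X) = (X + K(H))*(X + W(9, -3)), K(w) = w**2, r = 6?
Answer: 29395 + 2*sqrt(1654) ≈ 29476.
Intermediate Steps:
W(p, s) = 0 (W(p, s) = 9 - 1*9 = 9 - 9 = 0)
H = 0 (H = 6 - 1*6 = 6 - 6 = 0)
A(X) = X**2 (A(X) = (X + 0**2)*(X + 0) = (X + 0)*X = X*X = X**2)
sqrt(A(10) + 6516) - 1*(-29395) = sqrt(10**2 + 6516) - 1*(-29395) = sqrt(100 + 6516) + 29395 = sqrt(6616) + 29395 = 2*sqrt(1654) + 29395 = 29395 + 2*sqrt(1654)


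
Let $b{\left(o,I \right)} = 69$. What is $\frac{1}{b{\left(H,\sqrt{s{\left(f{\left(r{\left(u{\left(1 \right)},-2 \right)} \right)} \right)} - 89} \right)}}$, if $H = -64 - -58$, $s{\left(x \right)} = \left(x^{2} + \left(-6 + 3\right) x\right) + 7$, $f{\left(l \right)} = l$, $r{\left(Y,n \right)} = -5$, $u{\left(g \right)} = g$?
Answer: $\frac{1}{69} \approx 0.014493$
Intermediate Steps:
$s{\left(x \right)} = 7 + x^{2} - 3 x$ ($s{\left(x \right)} = \left(x^{2} - 3 x\right) + 7 = 7 + x^{2} - 3 x$)
$H = -6$ ($H = -64 + 58 = -6$)
$\frac{1}{b{\left(H,\sqrt{s{\left(f{\left(r{\left(u{\left(1 \right)},-2 \right)} \right)} \right)} - 89} \right)}} = \frac{1}{69}$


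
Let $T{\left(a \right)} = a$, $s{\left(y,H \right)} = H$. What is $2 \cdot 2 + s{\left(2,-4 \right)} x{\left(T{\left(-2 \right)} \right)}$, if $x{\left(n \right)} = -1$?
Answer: $8$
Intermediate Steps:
$2 \cdot 2 + s{\left(2,-4 \right)} x{\left(T{\left(-2 \right)} \right)} = 2 \cdot 2 - -4 = 4 + 4 = 8$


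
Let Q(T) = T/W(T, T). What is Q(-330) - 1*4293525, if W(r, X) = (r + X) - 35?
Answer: -596799909/139 ≈ -4.2935e+6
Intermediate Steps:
W(r, X) = -35 + X + r (W(r, X) = (X + r) - 35 = -35 + X + r)
Q(T) = T/(-35 + 2*T) (Q(T) = T/(-35 + T + T) = T/(-35 + 2*T))
Q(-330) - 1*4293525 = -330/(-35 + 2*(-330)) - 1*4293525 = -330/(-35 - 660) - 4293525 = -330/(-695) - 4293525 = -330*(-1/695) - 4293525 = 66/139 - 4293525 = -596799909/139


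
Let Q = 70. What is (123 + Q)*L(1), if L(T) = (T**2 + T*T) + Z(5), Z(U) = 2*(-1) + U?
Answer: 965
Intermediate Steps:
Z(U) = -2 + U
L(T) = 3 + 2*T**2 (L(T) = (T**2 + T*T) + (-2 + 5) = (T**2 + T**2) + 3 = 2*T**2 + 3 = 3 + 2*T**2)
(123 + Q)*L(1) = (123 + 70)*(3 + 2*1**2) = 193*(3 + 2*1) = 193*(3 + 2) = 193*5 = 965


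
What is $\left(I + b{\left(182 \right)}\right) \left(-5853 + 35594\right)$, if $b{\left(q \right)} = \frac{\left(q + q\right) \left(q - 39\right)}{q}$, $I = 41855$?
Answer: $1253315481$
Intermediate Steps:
$b{\left(q \right)} = -78 + 2 q$ ($b{\left(q \right)} = \frac{2 q \left(-39 + q\right)}{q} = -78 + 2 q$)
$\left(I + b{\left(182 \right)}\right) \left(-5853 + 35594\right) = \left(41855 + \left(-78 + 2 \cdot 182\right)\right) \left(-5853 + 35594\right) = \left(41855 + \left(-78 + 364\right)\right) 29741 = \left(41855 + 286\right) 29741 = 42141 \cdot 29741 = 1253315481$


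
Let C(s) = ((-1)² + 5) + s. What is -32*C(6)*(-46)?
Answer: 17664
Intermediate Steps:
C(s) = 6 + s (C(s) = (1 + 5) + s = 6 + s)
-32*C(6)*(-46) = -32*(6 + 6)*(-46) = -32*12*(-46) = -384*(-46) = 17664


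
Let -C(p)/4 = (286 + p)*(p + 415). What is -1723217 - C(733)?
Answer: 2956031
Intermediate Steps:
C(p) = -4*(286 + p)*(415 + p) (C(p) = -4*(286 + p)*(p + 415) = -4*(286 + p)*(415 + p))
-1723217 - C(733) = -1723217 - (-474760 - 2804*733 - 4*733**2) = -1723217 - (-474760 - 2055332 - 4*537289) = -1723217 - (-474760 - 2055332 - 2149156) = -1723217 - 1*(-4679248) = -1723217 + 4679248 = 2956031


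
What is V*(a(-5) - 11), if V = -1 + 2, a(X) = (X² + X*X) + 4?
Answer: 43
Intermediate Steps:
a(X) = 4 + 2*X² (a(X) = (X² + X²) + 4 = 2*X² + 4 = 4 + 2*X²)
V = 1
V*(a(-5) - 11) = 1*((4 + 2*(-5)²) - 11) = 1*((4 + 2*25) - 11) = 1*((4 + 50) - 11) = 1*(54 - 11) = 1*43 = 43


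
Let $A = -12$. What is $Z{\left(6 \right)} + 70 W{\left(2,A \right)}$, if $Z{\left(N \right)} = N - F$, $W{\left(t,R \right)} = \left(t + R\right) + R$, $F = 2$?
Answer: $-1536$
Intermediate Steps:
$W{\left(t,R \right)} = t + 2 R$ ($W{\left(t,R \right)} = \left(R + t\right) + R = t + 2 R$)
$Z{\left(N \right)} = -2 + N$ ($Z{\left(N \right)} = N - 2 = -2 + N$)
$Z{\left(6 \right)} + 70 W{\left(2,A \right)} = \left(-2 + 6\right) + 70 \left(2 + 2 \left(-12\right)\right) = 4 + 70 \left(2 - 24\right) = 4 + 70 \left(-22\right) = 4 - 1540 = -1536$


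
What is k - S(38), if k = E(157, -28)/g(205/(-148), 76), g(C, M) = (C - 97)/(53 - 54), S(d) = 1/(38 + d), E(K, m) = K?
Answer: 1751375/1106636 ≈ 1.5826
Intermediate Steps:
g(C, M) = 97 - C (g(C, M) = (-97 + C)/(-1) = (-97 + C)*(-1) = 97 - C)
k = 23236/14561 (k = 157/(97 - 205/(-148)) = 157/(97 - 205*(-1)/148) = 157/(97 - 1*(-205/148)) = 157/(97 + 205/148) = 157/(14561/148) = 157*(148/14561) = 23236/14561 ≈ 1.5958)
k - S(38) = 23236/14561 - 1/(38 + 38) = 23236/14561 - 1/76 = 1751375/1106636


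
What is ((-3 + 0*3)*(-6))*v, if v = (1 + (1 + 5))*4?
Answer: 504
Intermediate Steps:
v = 28 (v = (1 + 6)*4 = 7*4 = 28)
((-3 + 0*3)*(-6))*v = ((-3 + 0*3)*(-6))*28 = ((-3 + 0)*(-6))*28 = -3*(-6)*28 = 18*28 = 504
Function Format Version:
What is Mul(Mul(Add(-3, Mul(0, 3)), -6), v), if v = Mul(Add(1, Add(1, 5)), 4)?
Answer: 504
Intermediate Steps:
v = 28 (v = Mul(Add(1, 6), 4) = Mul(7, 4) = 28)
Mul(Mul(Add(-3, Mul(0, 3)), -6), v) = Mul(Mul(Add(-3, Mul(0, 3)), -6), 28) = Mul(Mul(Add(-3, 0), -6), 28) = Mul(Mul(-3, -6), 28) = Mul(18, 28) = 504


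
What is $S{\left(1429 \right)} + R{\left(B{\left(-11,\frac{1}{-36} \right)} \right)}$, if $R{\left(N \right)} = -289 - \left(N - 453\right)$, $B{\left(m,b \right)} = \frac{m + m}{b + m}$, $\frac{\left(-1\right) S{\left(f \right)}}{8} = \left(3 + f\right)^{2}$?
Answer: $- \frac{6512717508}{397} \approx -1.6405 \cdot 10^{7}$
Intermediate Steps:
$S{\left(f \right)} = - 8 \left(3 + f\right)^{2}$
$B{\left(m,b \right)} = \frac{2 m}{b + m}$
$R{\left(N \right)} = 164 - N$ ($R{\left(N \right)} = -289 - \left(N - 453\right) = -289 - \left(-453 + N\right) = 164 - N$)
$S{\left(1429 \right)} + R{\left(B{\left(-11,\frac{1}{-36} \right)} \right)} = - 8 \left(3 + 1429\right)^{2} + \left(164 - 2 \left(-11\right) \frac{1}{\frac{1}{-36} - 11}\right) = - 8 \cdot 1432^{2} + \left(164 - 2 \left(-11\right) \frac{1}{- \frac{1}{36} - 11}\right) = \left(-8\right) 2050624 + \left(164 - 2 \left(-11\right) \frac{1}{- \frac{397}{36}}\right) = -16404992 + \left(164 - 2 \left(-11\right) \left(- \frac{36}{397}\right)\right) = -16404992 + \left(164 - \frac{792}{397}\right) = -16404992 + \frac{64316}{397} = - \frac{6512717508}{397}$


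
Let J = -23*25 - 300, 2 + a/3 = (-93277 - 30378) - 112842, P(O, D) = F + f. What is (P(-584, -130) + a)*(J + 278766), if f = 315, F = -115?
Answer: -197107252627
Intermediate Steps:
P(O, D) = 200 (P(O, D) = -115 + 315 = 200)
a = -709497 (a = -6 + 3*((-93277 - 30378) - 112842) = -6 + 3*(-123655 - 112842) = -6 + 3*(-236497) = -6 - 709491 = -709497)
J = -875 (J = -575 - 300 = -875)
(P(-584, -130) + a)*(J + 278766) = (200 - 709497)*(-875 + 278766) = -709297*277891 = -197107252627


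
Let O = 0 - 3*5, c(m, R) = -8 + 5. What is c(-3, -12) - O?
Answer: 12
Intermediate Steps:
c(m, R) = -3
O = -15 (O = 0 - 15 = -15)
c(-3, -12) - O = -3 - 1*(-15) = -3 + 15 = 12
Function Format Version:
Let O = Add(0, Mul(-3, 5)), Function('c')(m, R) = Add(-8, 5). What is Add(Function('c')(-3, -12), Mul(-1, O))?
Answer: 12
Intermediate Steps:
Function('c')(m, R) = -3
O = -15 (O = Add(0, -15) = -15)
Add(Function('c')(-3, -12), Mul(-1, O)) = Add(-3, Mul(-1, -15)) = Add(-3, 15) = 12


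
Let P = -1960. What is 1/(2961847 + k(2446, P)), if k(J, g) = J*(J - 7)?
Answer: 1/8927641 ≈ 1.1201e-7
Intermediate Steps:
k(J, g) = J*(-7 + J)
1/(2961847 + k(2446, P)) = 1/(2961847 + 2446*(-7 + 2446)) = 1/(2961847 + 2446*2439) = 1/(2961847 + 5965794) = 1/8927641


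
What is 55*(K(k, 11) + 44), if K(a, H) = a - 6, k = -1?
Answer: 2035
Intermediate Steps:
K(a, H) = -6 + a
55*(K(k, 11) + 44) = 55*((-6 - 1) + 44) = 55*(-7 + 44) = 55*37 = 2035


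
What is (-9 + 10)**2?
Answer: 1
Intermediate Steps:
(-9 + 10)**2 = 1**2 = 1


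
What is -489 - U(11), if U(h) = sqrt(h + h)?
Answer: -489 - sqrt(22) ≈ -493.69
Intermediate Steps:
U(h) = sqrt(2)*sqrt(h) (U(h) = sqrt(2*h) = sqrt(2)*sqrt(h))
-489 - U(11) = -489 - sqrt(2)*sqrt(11) = -489 - sqrt(22)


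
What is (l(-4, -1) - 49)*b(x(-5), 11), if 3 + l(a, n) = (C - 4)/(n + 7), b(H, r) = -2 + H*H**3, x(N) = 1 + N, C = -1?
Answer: -40259/3 ≈ -13420.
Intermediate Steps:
b(H, r) = -2 + H**4
l(a, n) = -3 - 5/(7 + n) (l(a, n) = -3 + (-1 - 4)/(n + 7) = -3 - 5/(7 + n))
(l(-4, -1) - 49)*b(x(-5), 11) = ((-26 - 3*(-1))/(7 - 1) - 49)*(-2 + (1 - 5)**4) = ((-26 + 3)/6 - 49)*(-2 + (-4)**4) = ((1/6)*(-23) - 49)*(-2 + 256) = (-23/6 - 49)*254 = -317/6*254 = -40259/3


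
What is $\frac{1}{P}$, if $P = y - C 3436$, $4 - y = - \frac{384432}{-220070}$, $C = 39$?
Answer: $- \frac{110035}{14744882216} \approx -7.4626 \cdot 10^{-6}$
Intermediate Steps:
$y = \frac{247924}{110035}$ ($y = 4 - - \frac{384432}{-220070} = 4 - \left(-384432\right) \left(- \frac{1}{220070}\right) = 4 - \frac{192216}{110035} = \frac{247924}{110035} \approx 2.2531$)
$P = - \frac{14744882216}{110035}$ ($P = \frac{247924}{110035} - 39 \cdot 3436 = \frac{247924}{110035} - 134004 = - \frac{14744882216}{110035} \approx -1.34 \cdot 10^{5}$)
$\frac{1}{P} = \frac{1}{- \frac{14744882216}{110035}} = - \frac{110035}{14744882216}$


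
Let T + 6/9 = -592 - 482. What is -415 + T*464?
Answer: -1497181/3 ≈ -4.9906e+5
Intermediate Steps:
T = -3224/3 (T = -2/3 + (-592 - 482) = -2/3 - 1074 = -3224/3 ≈ -1074.7)
-415 + T*464 = -415 - 3224/3*464 = -415 - 1495936/3 = -1497181/3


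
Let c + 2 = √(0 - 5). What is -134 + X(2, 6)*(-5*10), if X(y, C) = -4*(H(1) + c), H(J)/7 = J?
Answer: 866 + 200*I*√5 ≈ 866.0 + 447.21*I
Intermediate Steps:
c = -2 + I*√5 (c = -2 + √(0 - 5) = -2 + √(-5) = -2 + I*√5 ≈ -2.0 + 2.2361*I)
H(J) = 7*J
X(y, C) = -20 - 4*I*√5 (X(y, C) = -4*(7*1 + (-2 + I*√5)) = -4*(7 + (-2 + I*√5)) = -4*(5 + I*√5) = -20 - 4*I*√5)
-134 + X(2, 6)*(-5*10) = -134 + (-20 - 4*I*√5)*(-5*10) = -134 + (-20 - 4*I*√5)*(-50) = -134 + (1000 + 200*I*√5) = 866 + 200*I*√5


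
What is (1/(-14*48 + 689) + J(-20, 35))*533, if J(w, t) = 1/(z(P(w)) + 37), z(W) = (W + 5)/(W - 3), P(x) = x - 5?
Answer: 204139/4488 ≈ 45.486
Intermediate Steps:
P(x) = -5 + x
z(W) = (5 + W)/(-3 + W)
J(w, t) = 1/(37 + w/(-8 + w)) (J(w, t) = 1/((5 + (-5 + w))/(-3 + (-5 + w)) + 37) = 1/(w/(-8 + w) + 37) = 1/(37 + w/(-8 + w)))
(1/(-14*48 + 689) + J(-20, 35))*533 = (1/(-14*48 + 689) + (-8 - 20)/(2*(-148 + 19*(-20))))*533 = (1/(-672 + 689) + (1/2)*(-28)/(-148 - 380))*533 = (1/17 + (1/2)*(-28)/(-528))*533 = (1/17 + (1/2)*(-1/528)*(-28))*533 = (1/17 + 7/264)*533 = (383/4488)*533 = 204139/4488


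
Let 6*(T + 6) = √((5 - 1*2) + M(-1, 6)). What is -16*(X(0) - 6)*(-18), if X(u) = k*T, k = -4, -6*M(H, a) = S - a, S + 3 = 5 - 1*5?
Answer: 5184 - 288*√2 ≈ 4776.7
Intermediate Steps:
S = -3 (S = -3 + (5 - 1*5) = -3 + (5 - 5) = -3 + 0 = -3)
M(H, a) = ½ + a/6 (M(H, a) = -(-3 - a)/6 = ½ + a/6)
T = -6 + √2/4 (T = -6 + √((5 - 1*2) + (½ + (⅙)*6))/6 = -6 + √((5 - 2) + (½ + 1))/6 = -6 + √(3 + 3/2)/6 = -6 + √(9/2)/6 = -6 + (3*√2/2)/6 = -6 + √2/4 ≈ -5.6464)
X(u) = 24 - √2 (X(u) = -4*(-6 + √2/4) = 24 - √2)
-16*(X(0) - 6)*(-18) = -16*((24 - √2) - 6)*(-18) = -16*(18 - √2)*(-18) = (-288 + 16*√2)*(-18) = 5184 - 288*√2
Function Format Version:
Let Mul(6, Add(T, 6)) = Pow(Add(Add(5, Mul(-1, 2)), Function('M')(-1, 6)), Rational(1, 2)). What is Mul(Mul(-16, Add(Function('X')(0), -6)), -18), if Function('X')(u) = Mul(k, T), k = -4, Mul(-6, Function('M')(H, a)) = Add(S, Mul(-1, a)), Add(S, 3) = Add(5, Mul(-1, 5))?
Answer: Add(5184, Mul(-288, Pow(2, Rational(1, 2)))) ≈ 4776.7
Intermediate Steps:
S = -3 (S = Add(-3, Add(5, Mul(-1, 5))) = Add(-3, Add(5, -5)) = Add(-3, 0) = -3)
Function('M')(H, a) = Add(Rational(1, 2), Mul(Rational(1, 6), a)) (Function('M')(H, a) = Mul(Rational(-1, 6), Add(-3, Mul(-1, a))) = Add(Rational(1, 2), Mul(Rational(1, 6), a)))
T = Add(-6, Mul(Rational(1, 4), Pow(2, Rational(1, 2)))) (T = Add(-6, Mul(Rational(1, 6), Pow(Add(Add(5, Mul(-1, 2)), Add(Rational(1, 2), Mul(Rational(1, 6), 6))), Rational(1, 2)))) = Add(-6, Mul(Rational(1, 6), Pow(Add(Add(5, -2), Add(Rational(1, 2), 1)), Rational(1, 2)))) = Add(-6, Mul(Rational(1, 6), Pow(Add(3, Rational(3, 2)), Rational(1, 2)))) = Add(-6, Mul(Rational(1, 6), Pow(Rational(9, 2), Rational(1, 2)))) = Add(-6, Mul(Rational(1, 6), Mul(Rational(3, 2), Pow(2, Rational(1, 2))))) = Add(-6, Mul(Rational(1, 4), Pow(2, Rational(1, 2)))) ≈ -5.6464)
Function('X')(u) = Add(24, Mul(-1, Pow(2, Rational(1, 2)))) (Function('X')(u) = Mul(-4, Add(-6, Mul(Rational(1, 4), Pow(2, Rational(1, 2))))) = Add(24, Mul(-1, Pow(2, Rational(1, 2)))))
Mul(Mul(-16, Add(Function('X')(0), -6)), -18) = Mul(Mul(-16, Add(Add(24, Mul(-1, Pow(2, Rational(1, 2)))), -6)), -18) = Mul(Mul(-16, Add(18, Mul(-1, Pow(2, Rational(1, 2))))), -18) = Mul(Add(-288, Mul(16, Pow(2, Rational(1, 2)))), -18) = Add(5184, Mul(-288, Pow(2, Rational(1, 2))))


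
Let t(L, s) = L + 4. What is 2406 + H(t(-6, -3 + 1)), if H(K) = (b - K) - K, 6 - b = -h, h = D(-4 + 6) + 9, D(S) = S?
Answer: 2427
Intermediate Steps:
t(L, s) = 4 + L
h = 11 (h = (-4 + 6) + 9 = 2 + 9 = 11)
b = 17 (b = 6 - (-1)*11 = 6 - 1*(-11) = 6 + 11 = 17)
H(K) = 17 - 2*K (H(K) = (17 - K) - K = 17 - 2*K)
2406 + H(t(-6, -3 + 1)) = 2406 + (17 - 2*(4 - 6)) = 2406 + (17 - 2*(-2)) = 2406 + (17 + 4) = 2406 + 21 = 2427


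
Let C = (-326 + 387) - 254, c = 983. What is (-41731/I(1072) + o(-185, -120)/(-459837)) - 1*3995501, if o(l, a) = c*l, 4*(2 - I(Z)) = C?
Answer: -123123279713090/30809079 ≈ -3.9963e+6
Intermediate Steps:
C = -193 (C = 61 - 254 = -193)
I(Z) = 201/4 (I(Z) = 2 - 1/4*(-193) = 2 + 193/4 = 201/4)
o(l, a) = 983*l
(-41731/I(1072) + o(-185, -120)/(-459837)) - 1*3995501 = (-41731/201/4 + (983*(-185))/(-459837)) - 1*3995501 = (-41731*4/201 - 181855*(-1/459837)) - 3995501 = (-166924/201 + 181855/459837) - 3995501 = -25573759511/30809079 - 3995501 = -123123279713090/30809079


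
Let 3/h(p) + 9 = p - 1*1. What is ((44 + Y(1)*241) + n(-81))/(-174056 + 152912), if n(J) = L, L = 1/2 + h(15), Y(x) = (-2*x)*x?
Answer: 4369/211440 ≈ 0.020663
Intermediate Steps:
h(p) = 3/(-10 + p) (h(p) = 3/(-9 + (p - 1*1)) = 3/(-9 + (p - 1)) = 3/(-9 + (-1 + p)) = 3/(-10 + p))
Y(x) = -2*x²
L = 11/10 (L = 1/2 + 3/(-10 + 15) = ½ + 3/5 = ½ + 3*(⅕) = ½ + ⅗ = 11/10 ≈ 1.1000)
n(J) = 11/10
((44 + Y(1)*241) + n(-81))/(-174056 + 152912) = ((44 - 2*1²*241) + 11/10)/(-174056 + 152912) = ((44 - 2*1*241) + 11/10)/(-21144) = ((44 - 2*241) + 11/10)*(-1/21144) = ((44 - 482) + 11/10)*(-1/21144) = (-438 + 11/10)*(-1/21144) = -4369/10*(-1/21144) = 4369/211440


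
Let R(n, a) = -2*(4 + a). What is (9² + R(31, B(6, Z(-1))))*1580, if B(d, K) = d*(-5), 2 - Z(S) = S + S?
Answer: 210140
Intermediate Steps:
Z(S) = 2 - 2*S (Z(S) = 2 - (S + S) = 2 - 2*S)
B(d, K) = -5*d
R(n, a) = -8 - 2*a
(9² + R(31, B(6, Z(-1))))*1580 = (9² + (-8 - (-10)*6))*1580 = (81 + (-8 - 2*(-30)))*1580 = (81 + (-8 + 60))*1580 = (81 + 52)*1580 = 133*1580 = 210140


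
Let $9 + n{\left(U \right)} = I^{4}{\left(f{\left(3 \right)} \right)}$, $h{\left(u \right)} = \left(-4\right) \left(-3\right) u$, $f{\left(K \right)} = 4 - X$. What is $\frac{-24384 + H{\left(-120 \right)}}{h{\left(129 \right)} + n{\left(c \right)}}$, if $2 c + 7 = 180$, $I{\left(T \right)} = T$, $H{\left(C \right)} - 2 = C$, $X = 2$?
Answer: $- \frac{24502}{1555} \approx -15.757$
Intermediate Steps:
$H{\left(C \right)} = 2 + C$
$f{\left(K \right)} = 2$ ($f{\left(K \right)} = 4 - 2 = 2$)
$c = \frac{173}{2}$ ($c = - \frac{7}{2} + \frac{1}{2} \cdot 180 = - \frac{7}{2} + 90 = \frac{173}{2} \approx 86.5$)
$h{\left(u \right)} = 12 u$
$n{\left(U \right)} = 7$ ($n{\left(U \right)} = -9 + 2^{4} = -9 + 16 = 7$)
$\frac{-24384 + H{\left(-120 \right)}}{h{\left(129 \right)} + n{\left(c \right)}} = \frac{-24384 + \left(2 - 120\right)}{12 \cdot 129 + 7} = \frac{-24384 - 118}{1548 + 7} = - \frac{24502}{1555}$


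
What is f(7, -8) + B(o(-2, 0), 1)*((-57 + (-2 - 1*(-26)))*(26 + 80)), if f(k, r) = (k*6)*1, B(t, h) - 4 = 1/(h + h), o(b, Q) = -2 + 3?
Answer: -15699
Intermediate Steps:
o(b, Q) = 1
B(t, h) = 4 + 1/(2*h) (B(t, h) = 4 + 1/(h + h) = 4 + 1/(2*h))
f(k, r) = 6*k (f(k, r) = (6*k)*1 = 6*k)
f(7, -8) + B(o(-2, 0), 1)*((-57 + (-2 - 1*(-26)))*(26 + 80)) = 6*7 + (4 + (½)/1)*((-57 + (-2 - 1*(-26)))*(26 + 80)) = 42 + (4 + (½)*1)*((-57 + (-2 + 26))*106) = 42 + (4 + ½)*((-57 + 24)*106) = 42 + 9*(-33*106)/2 = 42 + (9/2)*(-3498) = 42 - 15741 = -15699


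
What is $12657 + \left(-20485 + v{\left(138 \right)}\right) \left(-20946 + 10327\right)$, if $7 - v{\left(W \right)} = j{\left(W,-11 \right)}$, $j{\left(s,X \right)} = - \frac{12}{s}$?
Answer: $\frac{5001755159}{23} \approx 2.1747 \cdot 10^{8}$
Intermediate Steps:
$v{\left(W \right)} = 7 + \frac{12}{W}$ ($v{\left(W \right)} = 7 - - \frac{12}{W} = 7 + \frac{12}{W}$)
$12657 + \left(-20485 + v{\left(138 \right)}\right) \left(-20946 + 10327\right) = 12657 + \left(-20485 + \left(7 + \frac{12}{138}\right)\right) \left(-20946 + 10327\right) = 12657 + \left(-20485 + \left(7 + 12 \cdot \frac{1}{138}\right)\right) \left(-10619\right) = 12657 + \left(-20485 + \left(7 + \frac{2}{23}\right)\right) \left(-10619\right) = 12657 + \left(-20485 + \frac{163}{23}\right) \left(-10619\right) = 12657 - - \frac{5001464048}{23} = 12657 + \frac{5001464048}{23} = \frac{5001755159}{23}$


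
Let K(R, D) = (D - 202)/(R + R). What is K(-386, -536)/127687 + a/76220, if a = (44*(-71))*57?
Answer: -59300282427/25382898730 ≈ -2.3362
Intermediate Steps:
K(R, D) = (-202 + D)/(2*R) (K(R, D) = (-202 + D)/((2*R)) = (-202 + D)*(1/(2*R)) = (-202 + D)/(2*R))
a = -178068 (a = -3124*57 = -178068)
K(-386, -536)/127687 + a/76220 = ((½)*(-202 - 536)/(-386))/127687 - 178068/76220 = ((½)*(-1/386)*(-738))*(1/127687) - 178068*1/76220 = (369/386)*(1/127687) - 44517/19055 = 369/49287182 - 44517/19055 = -59300282427/25382898730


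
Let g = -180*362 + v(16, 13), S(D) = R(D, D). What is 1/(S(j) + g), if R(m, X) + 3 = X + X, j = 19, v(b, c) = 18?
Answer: -1/65107 ≈ -1.5359e-5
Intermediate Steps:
R(m, X) = -3 + 2*X (R(m, X) = -3 + (X + X) = -3 + 2*X)
S(D) = -3 + 2*D
g = -65142 (g = -180*362 + 18 = -65160 + 18 = -65142)
1/(S(j) + g) = 1/((-3 + 2*19) - 65142) = 1/((-3 + 38) - 65142) = 1/(35 - 65142) = 1/(-65107) = -1/65107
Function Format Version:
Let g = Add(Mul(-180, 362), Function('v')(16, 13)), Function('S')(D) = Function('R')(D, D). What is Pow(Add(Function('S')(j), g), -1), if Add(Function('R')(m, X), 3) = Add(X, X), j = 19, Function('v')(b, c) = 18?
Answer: Rational(-1, 65107) ≈ -1.5359e-5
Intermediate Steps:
Function('R')(m, X) = Add(-3, Mul(2, X)) (Function('R')(m, X) = Add(-3, Add(X, X)) = Add(-3, Mul(2, X)))
Function('S')(D) = Add(-3, Mul(2, D))
g = -65142 (g = Add(Mul(-180, 362), 18) = Add(-65160, 18) = -65142)
Pow(Add(Function('S')(j), g), -1) = Pow(Add(Add(-3, Mul(2, 19)), -65142), -1) = Pow(Add(Add(-3, 38), -65142), -1) = Pow(Add(35, -65142), -1) = Pow(-65107, -1) = Rational(-1, 65107)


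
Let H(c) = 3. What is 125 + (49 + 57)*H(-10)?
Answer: 443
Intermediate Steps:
125 + (49 + 57)*H(-10) = 125 + (49 + 57)*3 = 125 + 106*3 = 125 + 318 = 443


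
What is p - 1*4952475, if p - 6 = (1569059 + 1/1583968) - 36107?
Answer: -5416405503455/1583968 ≈ -3.4195e+6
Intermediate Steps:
p = 2428156417345/1583968 (p = 6 + ((1569059 + 1/1583968) - 36107) = 6 + (2485339246113/1583968 - 36107) = 6 + 2428146913537/1583968 = 2428156417345/1583968 ≈ 1.5330e+6)
p - 1*4952475 = 2428156417345/1583968 - 1*4952475 = 2428156417345/1583968 - 4952475 = -5416405503455/1583968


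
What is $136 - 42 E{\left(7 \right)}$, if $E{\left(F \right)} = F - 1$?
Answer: $-116$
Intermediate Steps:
$E{\left(F \right)} = -1 + F$ ($E{\left(F \right)} = F - 1 = -1 + F$)
$136 - 42 E{\left(7 \right)} = 136 - 42 \left(-1 + 7\right) = 136 - 252 = -116$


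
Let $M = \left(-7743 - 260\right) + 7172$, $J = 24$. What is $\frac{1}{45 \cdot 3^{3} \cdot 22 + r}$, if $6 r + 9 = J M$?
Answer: $\frac{2}{46809} \approx 4.2727 \cdot 10^{-5}$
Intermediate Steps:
$M = -831$ ($M = -8003 + 7172 = -831$)
$r = - \frac{6651}{2}$ ($r = - \frac{3}{2} + \frac{24 \left(-831\right)}{6} = - \frac{3}{2} + \frac{1}{6} \left(-19944\right) = - \frac{3}{2} - 3324 = - \frac{6651}{2} \approx -3325.5$)
$\frac{1}{45 \cdot 3^{3} \cdot 22 + r} = \frac{1}{45 \cdot 3^{3} \cdot 22 - \frac{6651}{2}} = \frac{1}{45 \cdot 27 \cdot 22 - \frac{6651}{2}} = \frac{1}{1215 \cdot 22 - \frac{6651}{2}} = \frac{1}{26730 - \frac{6651}{2}} = \frac{1}{\frac{46809}{2}} = \frac{2}{46809}$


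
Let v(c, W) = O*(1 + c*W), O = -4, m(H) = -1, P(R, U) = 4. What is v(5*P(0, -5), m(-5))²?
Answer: 5776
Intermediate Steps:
v(c, W) = -4 - 4*W*c (v(c, W) = -4*(1 + c*W) = -4*(1 + W*c) = -4 - 4*W*c)
v(5*P(0, -5), m(-5))² = (-4 - 4*(-1)*5*4)² = (-4 - 4*(-1)*20)² = (-4 + 80)² = 76² = 5776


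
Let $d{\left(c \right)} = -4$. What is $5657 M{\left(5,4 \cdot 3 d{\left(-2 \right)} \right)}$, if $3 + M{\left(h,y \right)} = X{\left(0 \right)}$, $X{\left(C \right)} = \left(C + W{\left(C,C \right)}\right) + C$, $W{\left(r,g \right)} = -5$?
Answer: $-45256$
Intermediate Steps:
$X{\left(C \right)} = -5 + 2 C$ ($X{\left(C \right)} = \left(C - 5\right) + C = \left(-5 + C\right) + C = -5 + 2 C$)
$M{\left(h,y \right)} = -8$ ($M{\left(h,y \right)} = -3 + \left(-5 + 2 \cdot 0\right) = -3 + \left(-5 + 0\right) = -3 - 5 = -8$)
$5657 M{\left(5,4 \cdot 3 d{\left(-2 \right)} \right)} = 5657 \left(-8\right) = -45256$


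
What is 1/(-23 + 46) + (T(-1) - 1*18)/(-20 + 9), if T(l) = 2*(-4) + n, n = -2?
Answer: 655/253 ≈ 2.5889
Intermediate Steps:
T(l) = -10 (T(l) = 2*(-4) - 2 = -8 - 2 = -10)
1/(-23 + 46) + (T(-1) - 1*18)/(-20 + 9) = 1/(-23 + 46) + (-10 - 1*18)/(-20 + 9) = 1/23 + (-10 - 18)/(-11) = 1/23 - 1/11*(-28) = 1/23 + 28/11 = 655/253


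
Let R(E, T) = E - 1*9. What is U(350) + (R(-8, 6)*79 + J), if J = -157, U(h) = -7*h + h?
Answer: -3600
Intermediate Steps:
U(h) = -6*h
R(E, T) = -9 + E (R(E, T) = E - 9 = -9 + E)
U(350) + (R(-8, 6)*79 + J) = -6*350 + ((-9 - 8)*79 - 157) = -2100 + (-17*79 - 157) = -2100 + (-1343 - 157) = -2100 - 1500 = -3600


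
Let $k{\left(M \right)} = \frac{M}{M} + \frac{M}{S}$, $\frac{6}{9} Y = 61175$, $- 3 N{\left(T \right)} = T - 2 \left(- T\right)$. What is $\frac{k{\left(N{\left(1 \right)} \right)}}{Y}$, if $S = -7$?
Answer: $\frac{16}{1284675} \approx 1.2455 \cdot 10^{-5}$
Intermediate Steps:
$N{\left(T \right)} = - T$ ($N{\left(T \right)} = - \frac{T - 2 \left(- T\right)}{3} = - \frac{T + 2 T}{3} = - \frac{3 T}{3} = - T$)
$Y = \frac{183525}{2}$ ($Y = \frac{3}{2} \cdot 61175 = \frac{183525}{2} \approx 91763.0$)
$k{\left(M \right)} = 1 - \frac{M}{7}$ ($k{\left(M \right)} = \frac{M}{M} + \frac{M}{-7} = 1 + M \left(- \frac{1}{7}\right) = 1 - \frac{M}{7}$)
$\frac{k{\left(N{\left(1 \right)} \right)}}{Y} = \frac{1 - \frac{\left(-1\right) 1}{7}}{\frac{183525}{2}} = \left(1 - - \frac{1}{7}\right) \frac{2}{183525} = \left(1 + \frac{1}{7}\right) \frac{2}{183525} = \frac{8}{7} \cdot \frac{2}{183525} = \frac{16}{1284675}$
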